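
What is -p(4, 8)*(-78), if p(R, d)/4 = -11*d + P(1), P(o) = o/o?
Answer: -27144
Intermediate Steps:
P(o) = 1
p(R, d) = 4 - 44*d (p(R, d) = 4*(-11*d + 1) = 4*(1 - 11*d) = 4 - 44*d)
-p(4, 8)*(-78) = -(4 - 44*8)*(-78) = -(4 - 352)*(-78) = -1*(-348)*(-78) = 348*(-78) = -27144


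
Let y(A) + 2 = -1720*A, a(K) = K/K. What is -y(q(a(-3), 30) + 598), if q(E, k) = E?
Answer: 1030282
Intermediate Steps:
a(K) = 1
y(A) = -2 - 1720*A
-y(q(a(-3), 30) + 598) = -(-2 - 1720*(1 + 598)) = -(-2 - 1720*599) = -(-2 - 1030280) = -1*(-1030282) = 1030282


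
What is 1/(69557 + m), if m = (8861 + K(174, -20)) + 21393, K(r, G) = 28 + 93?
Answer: 1/99932 ≈ 1.0007e-5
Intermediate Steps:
K(r, G) = 121
m = 30375 (m = (8861 + 121) + 21393 = 8982 + 21393 = 30375)
1/(69557 + m) = 1/(69557 + 30375) = 1/99932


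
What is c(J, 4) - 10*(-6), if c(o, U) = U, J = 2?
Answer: 64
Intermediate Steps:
c(J, 4) - 10*(-6) = 4 - 10*(-6) = 4 + 60 = 64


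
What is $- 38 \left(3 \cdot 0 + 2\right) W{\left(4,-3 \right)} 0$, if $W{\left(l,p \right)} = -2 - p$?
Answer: $0$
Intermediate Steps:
$- 38 \left(3 \cdot 0 + 2\right) W{\left(4,-3 \right)} 0 = - 38 \left(3 \cdot 0 + 2\right) \left(-2 - -3\right) 0 = - 38 \left(0 + 2\right) \left(-2 + 3\right) 0 = \left(-38\right) 2 \cdot 1 \cdot 0 = \left(-76\right) 0 = 0$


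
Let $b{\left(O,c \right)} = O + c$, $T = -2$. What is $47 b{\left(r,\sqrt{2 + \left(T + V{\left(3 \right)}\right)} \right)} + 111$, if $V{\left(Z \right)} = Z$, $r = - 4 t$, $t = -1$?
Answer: $299 + 47 \sqrt{3} \approx 380.41$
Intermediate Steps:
$r = 4$ ($r = \left(-4\right) \left(-1\right) = 4$)
$47 b{\left(r,\sqrt{2 + \left(T + V{\left(3 \right)}\right)} \right)} + 111 = 47 \left(4 + \sqrt{2 + \left(-2 + 3\right)}\right) + 111 = 47 \left(4 + \sqrt{2 + 1}\right) + 111 = 47 \left(4 + \sqrt{3}\right) + 111 = \left(188 + 47 \sqrt{3}\right) + 111 = 299 + 47 \sqrt{3}$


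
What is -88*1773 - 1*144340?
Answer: -300364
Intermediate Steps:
-88*1773 - 1*144340 = -156024 - 144340 = -300364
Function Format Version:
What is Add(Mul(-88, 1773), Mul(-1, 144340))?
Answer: -300364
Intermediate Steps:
Add(Mul(-88, 1773), Mul(-1, 144340)) = Add(-156024, -144340) = -300364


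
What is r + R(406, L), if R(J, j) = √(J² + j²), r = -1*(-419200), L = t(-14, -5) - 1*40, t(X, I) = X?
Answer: 419200 + 2*√41938 ≈ 4.1961e+5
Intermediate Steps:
L = -54 (L = -14 - 1*40 = -14 - 40 = -54)
r = 419200
r + R(406, L) = 419200 + √(406² + (-54)²) = 419200 + √(164836 + 2916) = 419200 + √167752 = 419200 + 2*√41938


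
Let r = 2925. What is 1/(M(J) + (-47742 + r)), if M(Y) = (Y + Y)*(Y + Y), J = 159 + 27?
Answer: 1/93567 ≈ 1.0688e-5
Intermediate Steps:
J = 186
M(Y) = 4*Y**2 (M(Y) = (2*Y)*(2*Y) = 4*Y**2)
1/(M(J) + (-47742 + r)) = 1/(4*186**2 + (-47742 + 2925)) = 1/(4*34596 - 44817) = 1/(138384 - 44817) = 1/93567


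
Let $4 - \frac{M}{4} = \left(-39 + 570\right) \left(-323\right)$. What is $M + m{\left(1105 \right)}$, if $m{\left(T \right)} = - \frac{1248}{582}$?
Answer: $\frac{66548388}{97} \approx 6.8607 \cdot 10^{5}$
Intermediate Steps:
$m{\left(T \right)} = - \frac{208}{97}$ ($m{\left(T \right)} = \left(-1248\right) \frac{1}{582} = - \frac{208}{97}$)
$M = 686068$ ($M = 16 - 4 \left(-39 + 570\right) \left(-323\right) = 16 - 4 \cdot 531 \left(-323\right) = 16 - -686052 = 16 + 686052 = 686068$)
$M + m{\left(1105 \right)} = 686068 - \frac{208}{97} = \frac{66548388}{97}$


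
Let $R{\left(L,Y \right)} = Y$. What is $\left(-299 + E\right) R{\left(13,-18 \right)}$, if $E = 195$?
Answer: $1872$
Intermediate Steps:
$\left(-299 + E\right) R{\left(13,-18 \right)} = \left(-299 + 195\right) \left(-18\right) = \left(-104\right) \left(-18\right) = 1872$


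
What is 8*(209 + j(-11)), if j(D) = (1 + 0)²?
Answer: 1680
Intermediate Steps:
j(D) = 1 (j(D) = 1² = 1)
8*(209 + j(-11)) = 8*(209 + 1) = 8*210 = 1680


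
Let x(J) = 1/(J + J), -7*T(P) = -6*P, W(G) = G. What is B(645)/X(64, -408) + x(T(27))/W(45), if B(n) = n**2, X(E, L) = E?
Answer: 1516411237/233280 ≈ 6500.4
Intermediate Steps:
T(P) = 6*P/7 (T(P) = -(-6)*P/7 = 6*P/7)
x(J) = 1/(2*J)
B(645)/X(64, -408) + x(T(27))/W(45) = 645**2/64 + (1/(2*(((6/7)*27))))/45 = 416025*(1/64) + (1/(2*(162/7)))*(1/45) = 416025/64 + ((1/2)*(7/162))*(1/45) = 416025/64 + (7/324)*(1/45) = 416025/64 + 7/14580 = 1516411237/233280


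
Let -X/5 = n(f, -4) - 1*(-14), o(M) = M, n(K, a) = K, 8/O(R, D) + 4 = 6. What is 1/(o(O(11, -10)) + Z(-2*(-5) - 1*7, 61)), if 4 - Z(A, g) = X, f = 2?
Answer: 1/88 ≈ 0.011364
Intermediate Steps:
O(R, D) = 4 (O(R, D) = 8/(-4 + 6) = 8/2 = 8*(1/2) = 4)
X = -80 (X = -5*(2 - 1*(-14)) = -5*(2 + 14) = -5*16 = -80)
Z(A, g) = 84 (Z(A, g) = 4 - 1*(-80) = 4 + 80 = 84)
1/(o(O(11, -10)) + Z(-2*(-5) - 1*7, 61)) = 1/(4 + 84) = 1/88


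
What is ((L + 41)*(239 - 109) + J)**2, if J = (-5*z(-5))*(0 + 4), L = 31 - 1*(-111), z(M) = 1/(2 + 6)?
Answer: 2263380625/4 ≈ 5.6584e+8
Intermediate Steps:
z(M) = 1/8
L = 142 (L = 31 + 111 = 142)
J = -5/2 (J = (-5*1/8)*(0 + 4) = -5/8*4 = -5/2 ≈ -2.5000)
((L + 41)*(239 - 109) + J)**2 = ((142 + 41)*(239 - 109) - 5/2)**2 = (183*130 - 5/2)**2 = (23790 - 5/2)**2 = (47575/2)**2 = 2263380625/4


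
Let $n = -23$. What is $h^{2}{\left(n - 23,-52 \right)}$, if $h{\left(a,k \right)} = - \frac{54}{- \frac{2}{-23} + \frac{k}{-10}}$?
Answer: $\frac{9641025}{92416} \approx 104.32$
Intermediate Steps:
$h{\left(a,k \right)} = - \frac{54}{\frac{2}{23} - \frac{k}{10}}$ ($h{\left(a,k \right)} = - \frac{54}{\left(-2\right) \left(- \frac{1}{23}\right) + k \left(- \frac{1}{10}\right)} = - \frac{54}{\frac{2}{23} - \frac{k}{10}}$)
$h^{2}{\left(n - 23,-52 \right)} = \left(\frac{12420}{-20 + 23 \left(-52\right)}\right)^{2} = \left(\frac{12420}{-20 - 1196}\right)^{2} = \left(\frac{12420}{-1216}\right)^{2} = \left(12420 \left(- \frac{1}{1216}\right)\right)^{2} = \left(- \frac{3105}{304}\right)^{2} = \frac{9641025}{92416}$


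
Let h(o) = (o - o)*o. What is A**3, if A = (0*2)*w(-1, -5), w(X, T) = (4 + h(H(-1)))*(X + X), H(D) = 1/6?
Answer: 0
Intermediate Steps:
H(D) = 1/6
h(o) = 0 (h(o) = 0*o = 0)
w(X, T) = 8*X (w(X, T) = (4 + 0)*(X + X) = 4*(2*X) = 8*X)
A = 0 (A = (0*2)*(8*(-1)) = 0*(-8) = 0)
A**3 = 0**3 = 0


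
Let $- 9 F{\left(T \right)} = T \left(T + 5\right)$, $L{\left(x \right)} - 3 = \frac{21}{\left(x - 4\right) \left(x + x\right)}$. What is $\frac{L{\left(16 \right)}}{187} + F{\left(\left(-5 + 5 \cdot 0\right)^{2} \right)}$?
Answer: $- \frac{351931}{4224} \approx -83.317$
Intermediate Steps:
$L{\left(x \right)} = 3 + \frac{21}{2 x \left(-4 + x\right)}$ ($L{\left(x \right)} = 3 + \frac{21}{\left(x - 4\right) \left(x + x\right)} = 3 + \frac{21}{\left(-4 + x\right) 2 x} = 3 + \frac{21}{2 x \left(-4 + x\right)}$)
$F{\left(T \right)} = - \frac{T \left(5 + T\right)}{9}$ ($F{\left(T \right)} = - \frac{T \left(T + 5\right)}{9} = - \frac{T \left(5 + T\right)}{9}$)
$\frac{L{\left(16 \right)}}{187} + F{\left(\left(-5 + 5 \cdot 0\right)^{2} \right)} = \frac{\frac{3}{2} \cdot \frac{1}{16} \frac{1}{-4 + 16} \left(7 - 128 + 2 \cdot 16^{2}\right)}{187} - \frac{\left(-5 + 5 \cdot 0\right)^{2} \left(5 + \left(-5 + 5 \cdot 0\right)^{2}\right)}{9} = \frac{3}{2} \cdot \frac{1}{16} \cdot \frac{1}{12} \left(7 - 128 + 2 \cdot 256\right) \frac{1}{187} - \frac{\left(-5 + 0\right)^{2} \left(5 + \left(-5 + 0\right)^{2}\right)}{9} = \frac{3}{2} \cdot \frac{1}{16} \cdot \frac{1}{12} \left(7 - 128 + 512\right) \frac{1}{187} - \frac{\left(-5\right)^{2} \left(5 + \left(-5\right)^{2}\right)}{9} = \frac{3}{2} \cdot \frac{1}{16} \cdot \frac{1}{12} \cdot 391 \cdot \frac{1}{187} - \frac{25 \left(5 + 25\right)}{9} = \frac{391}{128} \cdot \frac{1}{187} - \frac{25}{9} \cdot 30 = \frac{23}{1408} - \frac{250}{3} = - \frac{351931}{4224}$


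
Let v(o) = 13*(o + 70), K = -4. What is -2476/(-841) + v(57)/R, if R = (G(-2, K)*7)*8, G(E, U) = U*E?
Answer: 2497739/376768 ≈ 6.6294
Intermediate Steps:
G(E, U) = E*U
v(o) = 910 + 13*o (v(o) = 13*(70 + o) = 910 + 13*o)
R = 448 (R = (-2*(-4)*7)*8 = (8*7)*8 = 56*8 = 448)
-2476/(-841) + v(57)/R = -2476/(-841) + (910 + 13*57)/448 = -2476*(-1/841) + (910 + 741)*(1/448) = 2476/841 + 1651*(1/448) = 2476/841 + 1651/448 = 2497739/376768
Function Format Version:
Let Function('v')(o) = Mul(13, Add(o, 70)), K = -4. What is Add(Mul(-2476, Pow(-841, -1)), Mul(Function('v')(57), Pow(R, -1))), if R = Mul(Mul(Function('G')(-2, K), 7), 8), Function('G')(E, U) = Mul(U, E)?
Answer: Rational(2497739, 376768) ≈ 6.6294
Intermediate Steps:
Function('G')(E, U) = Mul(E, U)
Function('v')(o) = Add(910, Mul(13, o)) (Function('v')(o) = Mul(13, Add(70, o)) = Add(910, Mul(13, o)))
R = 448 (R = Mul(Mul(Mul(-2, -4), 7), 8) = Mul(Mul(8, 7), 8) = Mul(56, 8) = 448)
Add(Mul(-2476, Pow(-841, -1)), Mul(Function('v')(57), Pow(R, -1))) = Add(Mul(-2476, Pow(-841, -1)), Mul(Add(910, Mul(13, 57)), Pow(448, -1))) = Add(Mul(-2476, Rational(-1, 841)), Mul(Add(910, 741), Rational(1, 448))) = Add(Rational(2476, 841), Mul(1651, Rational(1, 448))) = Add(Rational(2476, 841), Rational(1651, 448)) = Rational(2497739, 376768)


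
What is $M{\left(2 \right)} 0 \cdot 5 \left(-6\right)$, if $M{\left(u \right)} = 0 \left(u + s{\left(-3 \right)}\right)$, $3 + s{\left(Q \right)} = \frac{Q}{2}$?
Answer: $0$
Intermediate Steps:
$s{\left(Q \right)} = -3 + \frac{Q}{2}$
$M{\left(u \right)} = 0$ ($M{\left(u \right)} = 0 \left(u + \left(-3 + \frac{1}{2} \left(-3\right)\right)\right) = 0 \left(u - \frac{9}{2}\right) = 0 \left(- \frac{9}{2} + u\right) = 0$)
$M{\left(2 \right)} 0 \cdot 5 \left(-6\right) = 0 \cdot 0 \cdot 5 \left(-6\right) = 0 \cdot 0 \left(-6\right) = 0 \cdot 0 = 0$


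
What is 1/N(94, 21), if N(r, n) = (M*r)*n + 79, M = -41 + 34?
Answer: -1/13739 ≈ -7.2786e-5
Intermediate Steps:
M = -7
N(r, n) = 79 - 7*n*r (N(r, n) = (-7*r)*n + 79 = -7*n*r + 79 = 79 - 7*n*r)
1/N(94, 21) = 1/(79 - 7*21*94) = 1/(79 - 13818) = 1/(-13739) = -1/13739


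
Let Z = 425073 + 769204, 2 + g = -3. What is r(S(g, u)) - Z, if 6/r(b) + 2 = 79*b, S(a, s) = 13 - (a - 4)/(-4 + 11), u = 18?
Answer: -4709034190/3943 ≈ -1.1943e+6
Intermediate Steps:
g = -5 (g = -2 - 3 = -5)
Z = 1194277
S(a, s) = 95/7 - a/7 (S(a, s) = 13 - (-4 + a)/7 = 13 - (-4/7 + a/7) = 13 + (4/7 - a/7) = 95/7 - a/7)
r(b) = 6/(-2 + 79*b)
r(S(g, u)) - Z = 6/(-2 + 79*(95/7 - ⅐*(-5))) - 1*1194277 = 6/(-2 + 79*(95/7 + 5/7)) - 1194277 = 6/(-2 + 79*(100/7)) - 1194277 = 6/(-2 + 7900/7) - 1194277 = 6/(7886/7) - 1194277 = 6*(7/7886) - 1194277 = 21/3943 - 1194277 = -4709034190/3943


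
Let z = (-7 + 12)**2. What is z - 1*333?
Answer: -308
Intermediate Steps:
z = 25 (z = 5**2 = 25)
z - 1*333 = 25 - 1*333 = 25 - 333 = -308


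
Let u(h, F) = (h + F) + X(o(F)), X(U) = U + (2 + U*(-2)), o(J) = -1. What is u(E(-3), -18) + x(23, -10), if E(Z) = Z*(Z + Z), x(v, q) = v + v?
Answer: 49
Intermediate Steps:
x(v, q) = 2*v
E(Z) = 2*Z² (E(Z) = Z*(2*Z) = 2*Z²)
X(U) = 2 - U (X(U) = U + (2 - 2*U) = 2 - U)
u(h, F) = 3 + F + h (u(h, F) = (h + F) + (2 - 1*(-1)) = (F + h) + (2 + 1) = (F + h) + 3 = 3 + F + h)
u(E(-3), -18) + x(23, -10) = (3 - 18 + 2*(-3)²) + 2*23 = (3 - 18 + 2*9) + 46 = (3 - 18 + 18) + 46 = 3 + 46 = 49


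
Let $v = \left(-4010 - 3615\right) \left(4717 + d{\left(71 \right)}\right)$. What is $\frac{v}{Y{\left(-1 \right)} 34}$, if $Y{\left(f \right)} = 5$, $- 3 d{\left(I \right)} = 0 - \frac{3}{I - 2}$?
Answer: $- \frac{248173925}{1173} \approx -2.1157 \cdot 10^{5}$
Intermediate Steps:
$d{\left(I \right)} = \frac{1}{-2 + I}$ ($d{\left(I \right)} = - \frac{0 - \frac{3}{I - 2}}{3} = - \frac{0 - \frac{3}{-2 + I}}{3} = - \frac{\left(-3\right) \frac{1}{-2 + I}}{3} = \frac{1}{-2 + I}$)
$v = - \frac{2481739250}{69}$ ($v = \left(-4010 - 3615\right) \left(4717 + \frac{1}{-2 + 71}\right) = - 7625 \left(4717 + \frac{1}{69}\right) = \left(-7625\right) \frac{325474}{69} = - \frac{2481739250}{69} \approx -3.5967 \cdot 10^{7}$)
$\frac{v}{Y{\left(-1 \right)} 34} = - \frac{2481739250}{69 \cdot 5 \cdot 34} = - \frac{2481739250}{69 \cdot 170} = \left(- \frac{2481739250}{69}\right) \frac{1}{170} = - \frac{248173925}{1173}$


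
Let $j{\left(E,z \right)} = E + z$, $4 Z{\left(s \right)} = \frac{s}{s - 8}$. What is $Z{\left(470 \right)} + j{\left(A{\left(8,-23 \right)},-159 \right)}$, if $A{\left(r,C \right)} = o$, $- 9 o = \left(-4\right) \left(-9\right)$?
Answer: $- \frac{150377}{924} \approx -162.75$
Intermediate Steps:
$o = -4$ ($o = - \frac{\left(-4\right) \left(-9\right)}{9} = \left(- \frac{1}{9}\right) 36 = -4$)
$A{\left(r,C \right)} = -4$
$Z{\left(s \right)} = \frac{s}{4 \left(-8 + s\right)}$ ($Z{\left(s \right)} = \frac{\frac{1}{s - 8} s}{4} = \frac{\frac{1}{-8 + s} s}{4} = \frac{s \frac{1}{-8 + s}}{4} = \frac{s}{4 \left(-8 + s\right)}$)
$Z{\left(470 \right)} + j{\left(A{\left(8,-23 \right)},-159 \right)} = \frac{1}{4} \cdot 470 \frac{1}{-8 + 470} - 163 = \frac{1}{4} \cdot 470 \cdot \frac{1}{462} - 163 = \frac{235}{924} - 163 = - \frac{150377}{924}$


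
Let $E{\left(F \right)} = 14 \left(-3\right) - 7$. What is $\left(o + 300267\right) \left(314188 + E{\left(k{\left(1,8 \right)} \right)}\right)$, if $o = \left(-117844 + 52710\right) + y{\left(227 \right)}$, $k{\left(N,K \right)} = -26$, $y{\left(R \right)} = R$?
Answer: $73935755040$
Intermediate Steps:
$o = -64907$ ($o = \left(-117844 + 52710\right) + 227 = -65134 + 227 = -64907$)
$E{\left(F \right)} = -49$ ($E{\left(F \right)} = -42 - 7 = -49$)
$\left(o + 300267\right) \left(314188 + E{\left(k{\left(1,8 \right)} \right)}\right) = \left(-64907 + 300267\right) \left(314188 - 49\right) = 235360 \cdot 314139 = 73935755040$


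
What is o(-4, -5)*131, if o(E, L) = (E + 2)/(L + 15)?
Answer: -131/5 ≈ -26.200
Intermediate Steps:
o(E, L) = (2 + E)/(15 + L)
o(-4, -5)*131 = ((2 - 4)/(15 - 5))*131 = (-2/10)*131 = ((⅒)*(-2))*131 = -⅕*131 = -131/5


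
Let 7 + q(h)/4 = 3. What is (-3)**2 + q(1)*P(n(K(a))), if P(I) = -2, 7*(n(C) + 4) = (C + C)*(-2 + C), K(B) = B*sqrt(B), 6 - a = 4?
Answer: 41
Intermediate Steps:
q(h) = -16 (q(h) = -28 + 4*3 = -28 + 12 = -16)
a = 2 (a = 6 - 1*4 = 6 - 4 = 2)
K(B) = B**(3/2)
n(C) = -4 + 2*C*(-2 + C)/7 (n(C) = -4 + ((C + C)*(-2 + C))/7 = -4 + ((2*C)*(-2 + C))/7 = -4 + (2*C*(-2 + C))/7 = -4 + 2*C*(-2 + C)/7)
(-3)**2 + q(1)*P(n(K(a))) = (-3)**2 - 16*(-2) = 9 + 32 = 41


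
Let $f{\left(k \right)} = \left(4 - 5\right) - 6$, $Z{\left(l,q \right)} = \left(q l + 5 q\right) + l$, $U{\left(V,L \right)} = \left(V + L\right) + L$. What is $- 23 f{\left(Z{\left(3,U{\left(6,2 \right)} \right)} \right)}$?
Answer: $161$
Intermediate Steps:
$U{\left(V,L \right)} = V + 2 L$ ($U{\left(V,L \right)} = \left(L + V\right) + L = V + 2 L$)
$Z{\left(l,q \right)} = l + 5 q + l q$ ($Z{\left(l,q \right)} = \left(l q + 5 q\right) + l = \left(5 q + l q\right) + l = l + 5 q + l q$)
$f{\left(k \right)} = -7$ ($f{\left(k \right)} = \left(4 - 5\right) - 6 = -1 - 6 = -7$)
$- 23 f{\left(Z{\left(3,U{\left(6,2 \right)} \right)} \right)} = \left(-23\right) \left(-7\right) = 161$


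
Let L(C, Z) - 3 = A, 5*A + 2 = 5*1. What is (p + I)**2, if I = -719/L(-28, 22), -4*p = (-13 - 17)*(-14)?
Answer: 30085225/324 ≈ 92856.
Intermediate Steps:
A = 3/5 (A = -2/5 + (5*1)/5 = -2/5 + (1/5)*5 = -2/5 + 1 = 3/5 ≈ 0.60000)
L(C, Z) = 18/5 (L(C, Z) = 3 + 3/5 = 18/5)
p = -105 (p = -(-13 - 17)*(-14)/4 = -(-15)*(-14)/2 = -1/4*420 = -105)
I = -3595/18 (I = -719/18/5 = -719*5/18 = -3595/18 ≈ -199.72)
(p + I)**2 = (-105 - 3595/18)**2 = (-5485/18)**2 = 30085225/324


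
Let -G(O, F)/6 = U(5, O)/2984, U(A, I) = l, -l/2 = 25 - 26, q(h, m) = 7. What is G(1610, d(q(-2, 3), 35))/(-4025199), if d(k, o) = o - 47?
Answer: 1/1000932818 ≈ 9.9907e-10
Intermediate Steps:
l = 2 (l = -2*(25 - 26) = -2*(-1) = 2)
U(A, I) = 2
d(k, o) = -47 + o
G(O, F) = -3/746 (G(O, F) = -12/2984 = -6*1/1492 = -3/746)
G(1610, d(q(-2, 3), 35))/(-4025199) = -3/746/(-4025199) = -3/746*(-1/4025199) = 1/1000932818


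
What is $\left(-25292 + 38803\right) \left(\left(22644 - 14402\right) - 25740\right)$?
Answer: $-236415478$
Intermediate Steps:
$\left(-25292 + 38803\right) \left(\left(22644 - 14402\right) - 25740\right) = 13511 \left(8242 - 25740\right) = 13511 \left(-17498\right) = -236415478$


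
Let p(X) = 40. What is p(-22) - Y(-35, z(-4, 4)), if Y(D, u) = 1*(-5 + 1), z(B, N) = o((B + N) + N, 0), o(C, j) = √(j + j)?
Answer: 44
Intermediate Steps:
o(C, j) = √2*√j (o(C, j) = √(2*j) = √2*√j)
z(B, N) = 0 (z(B, N) = √2*√0 = √2*0 = 0)
Y(D, u) = -4 (Y(D, u) = 1*(-4) = -4)
p(-22) - Y(-35, z(-4, 4)) = 40 - 1*(-4) = 40 + 4 = 44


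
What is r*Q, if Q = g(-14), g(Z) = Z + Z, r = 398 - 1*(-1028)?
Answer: -39928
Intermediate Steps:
r = 1426 (r = 398 + 1028 = 1426)
g(Z) = 2*Z
Q = -28 (Q = 2*(-14) = -28)
r*Q = 1426*(-28) = -39928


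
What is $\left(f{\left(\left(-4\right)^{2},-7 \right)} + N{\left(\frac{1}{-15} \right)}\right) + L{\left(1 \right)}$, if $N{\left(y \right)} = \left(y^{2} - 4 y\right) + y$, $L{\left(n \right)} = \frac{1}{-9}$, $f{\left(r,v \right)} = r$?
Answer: $\frac{1207}{75} \approx 16.093$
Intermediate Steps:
$L{\left(n \right)} = - \frac{1}{9}$
$N{\left(y \right)} = y^{2} - 3 y$
$\left(f{\left(\left(-4\right)^{2},-7 \right)} + N{\left(\frac{1}{-15} \right)}\right) + L{\left(1 \right)} = \left(\left(-4\right)^{2} + \frac{-3 + \frac{1}{-15}}{-15}\right) - \frac{1}{9} = \left(16 - \frac{-3 - \frac{1}{15}}{15}\right) - \frac{1}{9} = \left(16 - - \frac{46}{225}\right) - \frac{1}{9} = \left(16 + \frac{46}{225}\right) - \frac{1}{9} = \frac{3646}{225} - \frac{1}{9} = \frac{1207}{75}$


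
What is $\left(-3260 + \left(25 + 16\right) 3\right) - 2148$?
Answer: $-5285$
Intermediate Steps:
$\left(-3260 + \left(25 + 16\right) 3\right) - 2148 = \left(-3260 + 41 \cdot 3\right) - 2148 = \left(-3260 + 123\right) - 2148 = -3137 - 2148 = -5285$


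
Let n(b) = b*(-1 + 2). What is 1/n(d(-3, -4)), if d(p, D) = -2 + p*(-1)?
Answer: 1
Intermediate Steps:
d(p, D) = -2 - p
n(b) = b (n(b) = b*1 = b)
1/n(d(-3, -4)) = 1/(-2 - 1*(-3)) = 1/(-2 + 3) = 1/1 = 1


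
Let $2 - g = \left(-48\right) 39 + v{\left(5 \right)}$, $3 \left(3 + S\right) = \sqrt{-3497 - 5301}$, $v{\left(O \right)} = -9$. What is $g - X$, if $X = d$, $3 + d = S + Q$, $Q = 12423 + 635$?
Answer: $-11169 - \frac{i \sqrt{8798}}{3} \approx -11169.0 - 31.266 i$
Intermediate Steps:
$S = -3 + \frac{i \sqrt{8798}}{3}$ ($S = -3 + \frac{\sqrt{-3497 - 5301}}{3} = -3 + \frac{\sqrt{-8798}}{3} = -3 + \frac{i \sqrt{8798}}{3} \approx -3.0 + 31.266 i$)
$g = 1883$ ($g = 2 - \left(\left(-48\right) 39 - 9\right) = 2 - \left(-1872 - 9\right) = 2 - -1881 = 2 + 1881 = 1883$)
$Q = 13058$
$d = 13052 + \frac{i \sqrt{8798}}{3}$ ($d = -3 + \left(\left(-3 + \frac{i \sqrt{8798}}{3}\right) + 13058\right) = -3 + \left(13055 + \frac{i \sqrt{8798}}{3}\right) = 13052 + \frac{i \sqrt{8798}}{3} \approx 13052.0 + 31.266 i$)
$X = 13052 + \frac{i \sqrt{8798}}{3} \approx 13052.0 + 31.266 i$
$g - X = 1883 - \left(13052 + \frac{i \sqrt{8798}}{3}\right) = -11169 - \frac{i \sqrt{8798}}{3}$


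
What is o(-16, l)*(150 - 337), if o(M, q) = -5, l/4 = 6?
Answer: 935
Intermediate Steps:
l = 24 (l = 4*6 = 24)
o(-16, l)*(150 - 337) = -5*(150 - 337) = -5*(-187) = 935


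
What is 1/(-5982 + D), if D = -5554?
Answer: -1/11536 ≈ -8.6685e-5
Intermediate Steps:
1/(-5982 + D) = 1/(-5982 - 5554) = 1/(-11536) = -1/11536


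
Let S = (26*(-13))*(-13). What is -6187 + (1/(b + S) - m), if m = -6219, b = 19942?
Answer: 778753/24336 ≈ 32.000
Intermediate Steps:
S = 4394 (S = -338*(-13) = 4394)
-6187 + (1/(b + S) - m) = -6187 + (1/(19942 + 4394) - 1*(-6219)) = -6187 + (1/24336 + 6219) = -6187 + 151345585/24336 = 778753/24336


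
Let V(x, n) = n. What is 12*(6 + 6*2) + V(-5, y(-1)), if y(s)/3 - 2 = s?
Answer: 219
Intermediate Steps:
y(s) = 6 + 3*s
12*(6 + 6*2) + V(-5, y(-1)) = 12*(6 + 6*2) + (6 + 3*(-1)) = 12*(6 + 12) + (6 - 3) = 12*18 + 3 = 216 + 3 = 219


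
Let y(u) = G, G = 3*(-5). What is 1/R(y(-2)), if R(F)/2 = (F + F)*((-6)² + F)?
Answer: -1/1260 ≈ -0.00079365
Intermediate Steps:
G = -15
y(u) = -15
R(F) = 4*F*(36 + F) (R(F) = 2*((F + F)*((-6)² + F)) = 2*((2*F)*(36 + F)) = 2*(2*F*(36 + F)) = 4*F*(36 + F))
1/R(y(-2)) = 1/(4*(-15)*(36 - 15)) = 1/(4*(-15)*21) = 1/(-1260) = -1/1260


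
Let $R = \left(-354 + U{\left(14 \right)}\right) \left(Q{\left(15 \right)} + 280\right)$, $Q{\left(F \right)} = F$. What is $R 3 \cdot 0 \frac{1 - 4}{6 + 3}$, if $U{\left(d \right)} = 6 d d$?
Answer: $0$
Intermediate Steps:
$U{\left(d \right)} = 6 d^{2}$
$R = 242490$ ($R = \left(-354 + 6 \cdot 14^{2}\right) \left(15 + 280\right) = \left(-354 + 6 \cdot 196\right) 295 = \left(-354 + 1176\right) 295 = 822 \cdot 295 = 242490$)
$R 3 \cdot 0 \frac{1 - 4}{6 + 3} = 242490 \cdot 3 \cdot 0 \frac{1 - 4}{6 + 3} = 242490 \cdot 0 \left(- \frac{3}{9}\right) = 242490 \cdot 0 \left(\left(-3\right) \frac{1}{9}\right) = 242490 \cdot 0 \left(- \frac{1}{3}\right) = 242490 \cdot 0 = 0$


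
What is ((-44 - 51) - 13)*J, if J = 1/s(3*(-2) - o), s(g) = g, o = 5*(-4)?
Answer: -54/7 ≈ -7.7143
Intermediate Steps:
o = -20
J = 1/14 (J = 1/(3*(-2) - 1*(-20)) = 1/(-6 + 20) = 1/14 ≈ 0.071429)
((-44 - 51) - 13)*J = ((-44 - 51) - 13)*(1/14) = (-95 - 13)*(1/14) = -108*1/14 = -54/7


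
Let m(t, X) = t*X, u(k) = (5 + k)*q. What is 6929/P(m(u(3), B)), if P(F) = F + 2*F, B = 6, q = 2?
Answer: 6929/288 ≈ 24.059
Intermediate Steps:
u(k) = 10 + 2*k (u(k) = (5 + k)*2 = 10 + 2*k)
m(t, X) = X*t
P(F) = 3*F
6929/P(m(u(3), B)) = 6929/((3*(6*(10 + 2*3)))) = 6929/((3*(6*(10 + 6)))) = 6929/((3*(6*16))) = 6929/((3*96)) = 6929/288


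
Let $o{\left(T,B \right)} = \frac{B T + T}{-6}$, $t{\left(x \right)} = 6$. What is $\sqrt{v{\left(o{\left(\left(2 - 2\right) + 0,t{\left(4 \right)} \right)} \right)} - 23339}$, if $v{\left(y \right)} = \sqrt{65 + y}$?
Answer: $\sqrt{-23339 + \sqrt{65}} \approx 152.74 i$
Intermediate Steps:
$o{\left(T,B \right)} = - \frac{T}{6} - \frac{B T}{6}$ ($o{\left(T,B \right)} = \left(T + B T\right) \left(- \frac{1}{6}\right) = - \frac{T}{6} - \frac{B T}{6}$)
$\sqrt{v{\left(o{\left(\left(2 - 2\right) + 0,t{\left(4 \right)} \right)} \right)} - 23339} = \sqrt{\sqrt{65 - \frac{\left(\left(2 - 2\right) + 0\right) \left(1 + 6\right)}{6}} - 23339} = \sqrt{\sqrt{65 - \frac{1}{6} \left(0 + 0\right) 7} - 23339} = \sqrt{\sqrt{65 - 0 \cdot 7} - 23339} = \sqrt{\sqrt{65 + 0} - 23339} = \sqrt{\sqrt{65} - 23339} = \sqrt{-23339 + \sqrt{65}}$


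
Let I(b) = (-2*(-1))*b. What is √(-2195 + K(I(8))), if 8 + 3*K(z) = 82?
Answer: I*√19533/3 ≈ 46.587*I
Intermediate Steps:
I(b) = 2*b
K(z) = 74/3 (K(z) = -8/3 + (⅓)*82 = -8/3 + 82/3 = 74/3)
√(-2195 + K(I(8))) = √(-2195 + 74/3) = √(-6511/3) = I*√19533/3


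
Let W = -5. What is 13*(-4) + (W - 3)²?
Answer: 12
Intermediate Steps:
13*(-4) + (W - 3)² = 13*(-4) + (-5 - 3)² = -52 + (-8)² = -52 + 64 = 12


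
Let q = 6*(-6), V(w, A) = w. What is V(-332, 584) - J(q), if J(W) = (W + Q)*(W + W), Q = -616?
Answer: -47276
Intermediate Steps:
q = -36
J(W) = 2*W*(-616 + W) (J(W) = (W - 616)*(W + W) = (-616 + W)*(2*W) = 2*W*(-616 + W))
V(-332, 584) - J(q) = -332 - 2*(-36)*(-616 - 36) = -332 - 2*(-36)*(-652) = -332 - 1*46944 = -332 - 46944 = -47276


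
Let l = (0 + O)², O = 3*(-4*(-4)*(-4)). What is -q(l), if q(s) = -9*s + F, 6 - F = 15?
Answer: 331785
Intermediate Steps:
F = -9 (F = 6 - 1*15 = 6 - 15 = -9)
O = -192 (O = 3*(16*(-4)) = 3*(-64) = -192)
l = 36864 (l = (0 - 192)² = (-192)² = 36864)
q(s) = -9 - 9*s (q(s) = -9*s - 9 = -9 - 9*s)
-q(l) = -(-9 - 9*36864) = -(-9 - 331776) = -1*(-331785) = 331785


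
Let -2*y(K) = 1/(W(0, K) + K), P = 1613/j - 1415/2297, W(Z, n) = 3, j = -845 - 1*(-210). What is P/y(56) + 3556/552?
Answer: 76261485379/201286110 ≈ 378.87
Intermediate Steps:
j = -635 (j = -845 + 210 = -635)
P = -4603586/1458595 (P = 1613/(-635) - 1415/2297 = 1613*(-1/635) - 1415*1/2297 = -1613/635 - 1415/2297 = -4603586/1458595 ≈ -3.1562)
y(K) = -1/(2*(3 + K))
P/y(56) + 3556/552 = -4603586/(1458595*((-1/(6 + 2*56)))) + 3556/552 = -4603586/(1458595*((-1/(6 + 112)))) + 3556*(1/552) = -4603586/(1458595*((-1/118))) + 889/138 = -4603586/(1458595*((-1*1/118))) + 889/138 = -4603586/(1458595*(-1/118)) + 889/138 = -4603586/1458595*(-118) + 889/138 = 543223148/1458595 + 889/138 = 76261485379/201286110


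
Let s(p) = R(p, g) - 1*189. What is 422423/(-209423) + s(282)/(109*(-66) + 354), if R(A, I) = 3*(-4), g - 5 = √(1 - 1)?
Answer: -949093099/477484440 ≈ -1.9877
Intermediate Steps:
g = 5 (g = 5 + √(1 - 1) = 5 + √0 = 5 + 0 = 5)
R(A, I) = -12
s(p) = -201 (s(p) = -12 - 1*189 = -12 - 189 = -201)
422423/(-209423) + s(282)/(109*(-66) + 354) = 422423/(-209423) - 201/(109*(-66) + 354) = 422423*(-1/209423) - 201/(-7194 + 354) = -422423/209423 - 201/(-6840) = -422423/209423 - 201*(-1/6840) = -422423/209423 + 67/2280 = -949093099/477484440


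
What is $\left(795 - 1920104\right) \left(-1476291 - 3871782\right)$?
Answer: $10264604641557$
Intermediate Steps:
$\left(795 - 1920104\right) \left(-1476291 - 3871782\right) = \left(-1919309\right) \left(-5348073\right) = 10264604641557$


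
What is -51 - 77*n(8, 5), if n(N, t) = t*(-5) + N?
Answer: 1258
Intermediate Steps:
n(N, t) = N - 5*t (n(N, t) = -5*t + N = N - 5*t)
-51 - 77*n(8, 5) = -51 - 77*(8 - 5*5) = -51 - 77*(8 - 25) = -51 - 77*(-17) = -51 + 1309 = 1258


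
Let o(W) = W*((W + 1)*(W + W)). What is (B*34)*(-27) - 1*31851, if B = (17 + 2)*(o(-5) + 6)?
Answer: 3351897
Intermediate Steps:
o(W) = 2*W²*(1 + W) (o(W) = W*((1 + W)*(2*W)) = W*(2*W*(1 + W)) = 2*W²*(1 + W))
B = -3686 (B = (17 + 2)*(2*(-5)²*(1 - 5) + 6) = 19*(2*25*(-4) + 6) = 19*(-200 + 6) = 19*(-194) = -3686)
(B*34)*(-27) - 1*31851 = -3686*34*(-27) - 1*31851 = -125324*(-27) - 31851 = 3383748 - 31851 = 3351897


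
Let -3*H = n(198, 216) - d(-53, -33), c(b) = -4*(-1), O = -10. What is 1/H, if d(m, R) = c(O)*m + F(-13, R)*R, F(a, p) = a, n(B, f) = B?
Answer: 3/19 ≈ 0.15789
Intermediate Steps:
c(b) = 4
d(m, R) = -13*R + 4*m (d(m, R) = 4*m - 13*R = -13*R + 4*m)
H = 19/3 (H = -(198 - (-13*(-33) + 4*(-53)))/3 = -(198 - (429 - 212))/3 = -(198 - 1*217)/3 = -(198 - 217)/3 = -⅓*(-19) = 19/3 ≈ 6.3333)
1/H = 1/(19/3) = 3/19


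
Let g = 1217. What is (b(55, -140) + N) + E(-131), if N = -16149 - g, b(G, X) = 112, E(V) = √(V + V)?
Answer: -17254 + I*√262 ≈ -17254.0 + 16.186*I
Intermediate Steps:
E(V) = √2*√V (E(V) = √(2*V) = √2*√V)
N = -17366 (N = -16149 - 1*1217 = -16149 - 1217 = -17366)
(b(55, -140) + N) + E(-131) = (112 - 17366) + √2*√(-131) = -17254 + √2*(I*√131) = -17254 + I*√262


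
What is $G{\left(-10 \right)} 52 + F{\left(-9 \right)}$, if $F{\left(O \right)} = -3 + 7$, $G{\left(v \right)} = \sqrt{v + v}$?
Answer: $4 + 104 i \sqrt{5} \approx 4.0 + 232.55 i$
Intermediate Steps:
$G{\left(v \right)} = \sqrt{2} \sqrt{v}$ ($G{\left(v \right)} = \sqrt{2 v} = \sqrt{2} \sqrt{v}$)
$F{\left(O \right)} = 4$
$G{\left(-10 \right)} 52 + F{\left(-9 \right)} = \sqrt{2} \sqrt{-10} \cdot 52 + 4 = \sqrt{2} i \sqrt{10} \cdot 52 + 4 = 2 i \sqrt{5} \cdot 52 + 4 = 104 i \sqrt{5} + 4 = 4 + 104 i \sqrt{5}$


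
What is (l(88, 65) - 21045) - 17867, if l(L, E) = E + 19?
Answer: -38828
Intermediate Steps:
l(L, E) = 19 + E
(l(88, 65) - 21045) - 17867 = ((19 + 65) - 21045) - 17867 = (84 - 21045) - 17867 = -20961 - 17867 = -38828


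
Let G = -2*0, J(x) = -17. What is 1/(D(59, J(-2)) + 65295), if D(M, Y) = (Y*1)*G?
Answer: 1/65295 ≈ 1.5315e-5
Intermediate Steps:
G = 0
D(M, Y) = 0 (D(M, Y) = (Y*1)*0 = Y*0 = 0)
1/(D(59, J(-2)) + 65295) = 1/(0 + 65295) = 1/65295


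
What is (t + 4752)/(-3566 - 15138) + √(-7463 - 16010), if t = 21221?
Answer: -25973/18704 + I*√23473 ≈ -1.3886 + 153.21*I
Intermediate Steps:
(t + 4752)/(-3566 - 15138) + √(-7463 - 16010) = (21221 + 4752)/(-3566 - 15138) + √(-7463 - 16010) = 25973/(-18704) + √(-23473) = 25973*(-1/18704) + I*√23473 = -25973/18704 + I*√23473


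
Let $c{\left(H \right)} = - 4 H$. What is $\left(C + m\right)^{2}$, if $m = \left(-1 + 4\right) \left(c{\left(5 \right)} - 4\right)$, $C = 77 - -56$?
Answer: $3721$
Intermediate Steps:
$C = 133$ ($C = 77 + 56 = 133$)
$m = -72$ ($m = \left(-1 + 4\right) \left(\left(-4\right) 5 - 4\right) = 3 \left(-20 - 4\right) = 3 \left(-24\right) = -72$)
$\left(C + m\right)^{2} = \left(133 - 72\right)^{2} = 61^{2} = 3721$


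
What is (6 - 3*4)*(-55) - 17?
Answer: 313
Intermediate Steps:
(6 - 3*4)*(-55) - 17 = (6 - 12)*(-55) - 17 = -6*(-55) - 17 = 330 - 17 = 313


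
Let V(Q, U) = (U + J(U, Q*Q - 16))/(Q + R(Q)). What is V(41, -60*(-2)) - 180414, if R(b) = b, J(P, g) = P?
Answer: -7396854/41 ≈ -1.8041e+5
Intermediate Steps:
V(Q, U) = U/Q (V(Q, U) = (U + U)/(Q + Q) = (2*U)/((2*Q)) = (2*U)*(1/(2*Q)) = U/Q)
V(41, -60*(-2)) - 180414 = -60*(-2)/41 - 180414 = 120*(1/41) - 180414 = 120/41 - 180414 = -7396854/41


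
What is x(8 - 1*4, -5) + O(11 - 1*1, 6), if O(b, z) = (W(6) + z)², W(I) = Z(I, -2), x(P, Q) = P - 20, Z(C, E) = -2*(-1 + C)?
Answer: 0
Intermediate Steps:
Z(C, E) = 2 - 2*C
x(P, Q) = -20 + P
W(I) = 2 - 2*I
O(b, z) = (-10 + z)² (O(b, z) = ((2 - 2*6) + z)² = ((2 - 12) + z)² = (-10 + z)²)
x(8 - 1*4, -5) + O(11 - 1*1, 6) = (-20 + (8 - 1*4)) + (-10 + 6)² = (-20 + (8 - 4)) + (-4)² = (-20 + 4) + 16 = -16 + 16 = 0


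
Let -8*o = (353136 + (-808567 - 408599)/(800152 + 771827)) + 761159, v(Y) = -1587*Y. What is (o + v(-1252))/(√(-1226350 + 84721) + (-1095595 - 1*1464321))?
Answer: -62743798496714343/86932044754264790 - 7745191766043*I*√1141629/27470526142347673640 ≈ -0.72176 - 0.00030125*I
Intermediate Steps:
o = -583882374213/4191944 (o = -((353136 + (-808567 - 408599)/(800152 + 771827)) + 761159)/8 = -((353136 - 1217166/1571979) + 761159)/8 = -((353136 - 1217166*1/1571979) + 761159)/8 = -((353136 - 405722/523993) + 761159)/8 = -(185040386326/523993 + 761159)/8 = -⅛*583882374213/523993 = -583882374213/4191944 ≈ -1.3929e+5)
(o + v(-1252))/(√(-1226350 + 84721) + (-1095595 - 1*1464321)) = (-583882374213/4191944 - 1587*(-1252))/(√(-1226350 + 84721) + (-1095595 - 1*1464321)) = (-583882374213/4191944 + 1986924)/(√(-1141629) + (-1095595 - 1464321)) = 7745191766043/(4191944*(I*√1141629 - 2559916)) = 7745191766043/(4191944*(-2559916 + I*√1141629))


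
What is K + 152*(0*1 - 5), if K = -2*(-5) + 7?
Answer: -743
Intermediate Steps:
K = 17 (K = 10 + 7 = 17)
K + 152*(0*1 - 5) = 17 + 152*(0*1 - 5) = 17 + 152*(0 - 5) = 17 + 152*(-5) = 17 - 760 = -743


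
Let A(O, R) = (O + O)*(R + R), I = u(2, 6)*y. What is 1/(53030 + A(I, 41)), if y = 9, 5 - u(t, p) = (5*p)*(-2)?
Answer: 1/148970 ≈ 6.7128e-6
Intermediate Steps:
u(t, p) = 5 + 10*p (u(t, p) = 5 - 5*p*(-2) = 5 - (-10)*p = 5 + 10*p)
I = 585 (I = (5 + 10*6)*9 = (5 + 60)*9 = 65*9 = 585)
A(O, R) = 4*O*R (A(O, R) = (2*O)*(2*R) = 4*O*R)
1/(53030 + A(I, 41)) = 1/(53030 + 4*585*41) = 1/(53030 + 95940) = 1/148970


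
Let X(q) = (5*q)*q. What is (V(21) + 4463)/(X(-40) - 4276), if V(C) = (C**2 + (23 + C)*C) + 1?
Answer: 5829/3724 ≈ 1.5653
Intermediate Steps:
V(C) = 1 + C**2 + C*(23 + C) (V(C) = (C**2 + C*(23 + C)) + 1 = 1 + C**2 + C*(23 + C))
X(q) = 5*q**2
(V(21) + 4463)/(X(-40) - 4276) = ((1 + 2*21**2 + 23*21) + 4463)/(5*(-40)**2 - 4276) = ((1 + 2*441 + 483) + 4463)/(5*1600 - 4276) = ((1 + 882 + 483) + 4463)/(8000 - 4276) = (1366 + 4463)/3724 = 5829*(1/3724) = 5829/3724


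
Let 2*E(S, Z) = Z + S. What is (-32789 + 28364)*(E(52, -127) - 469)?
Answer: 4482525/2 ≈ 2.2413e+6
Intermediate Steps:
E(S, Z) = S/2 + Z/2 (E(S, Z) = (Z + S)/2 = (S + Z)/2 = S/2 + Z/2)
(-32789 + 28364)*(E(52, -127) - 469) = (-32789 + 28364)*(((½)*52 + (½)*(-127)) - 469) = -4425*((26 - 127/2) - 469) = -4425*(-75/2 - 469) = -4425*(-1013/2) = 4482525/2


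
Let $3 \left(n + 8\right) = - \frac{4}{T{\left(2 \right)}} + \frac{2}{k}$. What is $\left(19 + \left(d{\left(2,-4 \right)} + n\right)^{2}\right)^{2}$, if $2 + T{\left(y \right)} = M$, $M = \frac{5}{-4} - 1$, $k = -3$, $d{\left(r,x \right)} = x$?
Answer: $\frac{14171121447025}{547981281} \approx 25861.0$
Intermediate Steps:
$M = - \frac{9}{4}$ ($M = 5 \left(- \frac{1}{4}\right) - 1 = - \frac{5}{4} - 1 = - \frac{9}{4} \approx -2.25$)
$T{\left(y \right)} = - \frac{17}{4}$ ($T{\left(y \right)} = -2 - \frac{9}{4} = - \frac{17}{4}$)
$n = - \frac{1210}{153}$ ($n = -8 + \frac{- \frac{4}{- \frac{17}{4}} + \frac{2}{-3}}{3} = -8 + \frac{\left(-4\right) \left(- \frac{4}{17}\right) + 2 \left(- \frac{1}{3}\right)}{3} = -8 + \frac{\frac{16}{17} - \frac{2}{3}}{3} = -8 + \frac{1}{3} \cdot \frac{14}{51} = -8 + \frac{14}{153} = - \frac{1210}{153} \approx -7.9085$)
$\left(19 + \left(d{\left(2,-4 \right)} + n\right)^{2}\right)^{2} = \left(19 + \left(-4 - \frac{1210}{153}\right)^{2}\right)^{2} = \left(19 + \left(- \frac{1822}{153}\right)^{2}\right)^{2} = \left(19 + \frac{3319684}{23409}\right)^{2} = \left(\frac{3764455}{23409}\right)^{2} = \frac{14171121447025}{547981281}$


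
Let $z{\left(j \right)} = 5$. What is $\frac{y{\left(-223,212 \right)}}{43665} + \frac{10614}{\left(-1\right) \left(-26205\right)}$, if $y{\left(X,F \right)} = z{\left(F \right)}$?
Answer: $\frac{30906089}{76282755} \approx 0.40515$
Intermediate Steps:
$y{\left(X,F \right)} = 5$
$\frac{y{\left(-223,212 \right)}}{43665} + \frac{10614}{\left(-1\right) \left(-26205\right)} = \frac{5}{43665} + \frac{10614}{\left(-1\right) \left(-26205\right)} = 5 \cdot \frac{1}{43665} + \frac{10614}{26205} = \frac{1}{8733} + 10614 \cdot \frac{1}{26205} = \frac{1}{8733} + \frac{3538}{8735} = \frac{30906089}{76282755}$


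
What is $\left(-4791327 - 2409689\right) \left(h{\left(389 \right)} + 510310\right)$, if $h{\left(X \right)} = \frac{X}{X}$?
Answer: $-3674757675976$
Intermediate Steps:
$h{\left(X \right)} = 1$
$\left(-4791327 - 2409689\right) \left(h{\left(389 \right)} + 510310\right) = \left(-4791327 - 2409689\right) \left(1 + 510310\right) = \left(-7201016\right) 510311 = -3674757675976$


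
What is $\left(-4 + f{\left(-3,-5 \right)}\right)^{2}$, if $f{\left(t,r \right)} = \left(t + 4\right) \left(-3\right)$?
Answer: $49$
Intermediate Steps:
$f{\left(t,r \right)} = -12 - 3 t$ ($f{\left(t,r \right)} = \left(4 + t\right) \left(-3\right) = -12 - 3 t$)
$\left(-4 + f{\left(-3,-5 \right)}\right)^{2} = \left(-4 - 3\right)^{2} = \left(-7\right)^{2} = 49$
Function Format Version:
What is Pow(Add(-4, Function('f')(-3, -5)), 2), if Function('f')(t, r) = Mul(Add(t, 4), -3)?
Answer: 49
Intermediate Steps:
Function('f')(t, r) = Add(-12, Mul(-3, t)) (Function('f')(t, r) = Mul(Add(4, t), -3) = Add(-12, Mul(-3, t)))
Pow(Add(-4, Function('f')(-3, -5)), 2) = Pow(Add(-4, Add(-12, Mul(-3, -3))), 2) = Pow(Add(-4, Add(-12, 9)), 2) = Pow(Add(-4, -3), 2) = Pow(-7, 2) = 49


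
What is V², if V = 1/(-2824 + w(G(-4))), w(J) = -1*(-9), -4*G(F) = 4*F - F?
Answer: 1/7924225 ≈ 1.2620e-7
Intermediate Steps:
G(F) = -3*F/4 (G(F) = -(4*F - F)/4 = -3*F/4)
w(J) = 9
V = -1/2815 (V = 1/(-2824 + 9) = 1/(-2815) = -1/2815 ≈ -0.00035524)
V² = (-1/2815)² = 1/7924225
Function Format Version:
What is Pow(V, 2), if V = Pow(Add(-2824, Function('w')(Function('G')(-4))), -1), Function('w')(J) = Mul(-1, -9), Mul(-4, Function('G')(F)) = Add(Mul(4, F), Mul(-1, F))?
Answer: Rational(1, 7924225) ≈ 1.2620e-7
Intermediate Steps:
Function('G')(F) = Mul(Rational(-3, 4), F) (Function('G')(F) = Mul(Rational(-1, 4), Add(Mul(4, F), Mul(-1, F))) = Mul(Rational(-1, 4), Mul(3, F)) = Mul(Rational(-3, 4), F))
Function('w')(J) = 9
V = Rational(-1, 2815) (V = Pow(Add(-2824, 9), -1) = Pow(-2815, -1) = Rational(-1, 2815) ≈ -0.00035524)
Pow(V, 2) = Pow(Rational(-1, 2815), 2) = Rational(1, 7924225)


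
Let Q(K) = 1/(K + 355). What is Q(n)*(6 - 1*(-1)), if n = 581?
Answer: 7/936 ≈ 0.0074786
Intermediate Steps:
Q(K) = 1/(355 + K)
Q(n)*(6 - 1*(-1)) = (6 - 1*(-1))/(355 + 581) = (6 + 1)/936 = (1/936)*7 = 7/936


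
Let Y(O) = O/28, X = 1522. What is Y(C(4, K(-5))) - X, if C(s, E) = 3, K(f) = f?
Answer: -42613/28 ≈ -1521.9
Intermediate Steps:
Y(O) = O/28 (Y(O) = O*(1/28) = O/28)
Y(C(4, K(-5))) - X = (1/28)*3 - 1*1522 = 3/28 - 1522 = -42613/28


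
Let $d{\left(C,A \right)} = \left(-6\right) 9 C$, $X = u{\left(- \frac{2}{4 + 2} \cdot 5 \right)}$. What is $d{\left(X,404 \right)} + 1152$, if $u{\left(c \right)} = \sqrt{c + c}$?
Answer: $1152 - 18 i \sqrt{30} \approx 1152.0 - 98.59 i$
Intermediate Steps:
$u{\left(c \right)} = \sqrt{2} \sqrt{c}$ ($u{\left(c \right)} = \sqrt{2 c} = \sqrt{2} \sqrt{c}$)
$X = \frac{i \sqrt{30}}{3}$ ($X = \sqrt{2} \sqrt{- \frac{2}{4 + 2} \cdot 5} = \sqrt{2} \sqrt{- \frac{2}{6} \cdot 5} = \sqrt{2} \sqrt{\left(-2\right) \frac{1}{6} \cdot 5} = \sqrt{2} \sqrt{\left(- \frac{1}{3}\right) 5} = \sqrt{2} \sqrt{- \frac{5}{3}} = \sqrt{2} \frac{i \sqrt{15}}{3} = \frac{i \sqrt{30}}{3} \approx 1.8257 i$)
$d{\left(C,A \right)} = - 54 C$
$d{\left(X,404 \right)} + 1152 = - 54 \frac{i \sqrt{30}}{3} + 1152 = - 18 i \sqrt{30} + 1152 = 1152 - 18 i \sqrt{30}$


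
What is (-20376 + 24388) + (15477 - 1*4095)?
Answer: 15394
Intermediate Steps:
(-20376 + 24388) + (15477 - 1*4095) = 4012 + (15477 - 4095) = 4012 + 11382 = 15394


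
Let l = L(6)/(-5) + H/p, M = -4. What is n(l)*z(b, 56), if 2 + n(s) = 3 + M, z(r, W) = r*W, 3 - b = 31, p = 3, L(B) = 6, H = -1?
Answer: 4704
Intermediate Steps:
b = -28 (b = 3 - 1*31 = 3 - 31 = -28)
z(r, W) = W*r
l = -23/15 (l = 6/(-5) - 1/3 = 6*(-1/5) - 1*1/3 = -6/5 - 1/3 = -23/15 ≈ -1.5333)
n(s) = -3 (n(s) = -2 + (3 - 4) = -2 - 1 = -3)
n(l)*z(b, 56) = -168*(-28) = -3*(-1568) = 4704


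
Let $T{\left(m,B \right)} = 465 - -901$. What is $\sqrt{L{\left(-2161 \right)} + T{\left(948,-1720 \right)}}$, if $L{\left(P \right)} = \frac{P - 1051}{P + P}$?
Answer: $\frac{2 \sqrt{1595645663}}{2161} \approx 36.969$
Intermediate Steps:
$T{\left(m,B \right)} = 1366$ ($T{\left(m,B \right)} = 465 + 901 = 1366$)
$L{\left(P \right)} = \frac{-1051 + P}{2 P}$
$\sqrt{L{\left(-2161 \right)} + T{\left(948,-1720 \right)}} = \sqrt{\frac{-1051 - 2161}{2 \left(-2161\right)} + 1366} = \sqrt{\frac{1}{2} \left(- \frac{1}{2161}\right) \left(-3212\right) + 1366} = \sqrt{\frac{1606}{2161} + 1366} = \sqrt{\frac{2953532}{2161}} = \frac{2 \sqrt{1595645663}}{2161}$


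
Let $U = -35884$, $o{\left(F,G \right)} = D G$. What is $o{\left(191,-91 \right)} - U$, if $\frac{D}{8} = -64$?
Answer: $82476$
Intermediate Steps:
$D = -512$ ($D = 8 \left(-64\right) = -512$)
$o{\left(F,G \right)} = - 512 G$
$o{\left(191,-91 \right)} - U = \left(-512\right) \left(-91\right) - -35884 = 46592 + 35884 = 82476$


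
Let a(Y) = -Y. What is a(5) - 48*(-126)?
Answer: 6043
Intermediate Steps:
a(5) - 48*(-126) = -1*5 - 48*(-126) = -5 + 6048 = 6043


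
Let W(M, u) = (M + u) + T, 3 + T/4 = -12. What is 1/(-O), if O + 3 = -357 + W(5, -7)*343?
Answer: 1/21626 ≈ 4.6241e-5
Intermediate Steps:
T = -60 (T = -12 + 4*(-12) = -12 - 48 = -60)
W(M, u) = -60 + M + u (W(M, u) = (M + u) - 60 = -60 + M + u)
O = -21626 (O = -3 + (-357 + (-60 + 5 - 7)*343) = -3 + (-357 - 62*343) = -3 + (-357 - 21266) = -3 - 21623 = -21626)
1/(-O) = 1/(-1*(-21626)) = 1/21626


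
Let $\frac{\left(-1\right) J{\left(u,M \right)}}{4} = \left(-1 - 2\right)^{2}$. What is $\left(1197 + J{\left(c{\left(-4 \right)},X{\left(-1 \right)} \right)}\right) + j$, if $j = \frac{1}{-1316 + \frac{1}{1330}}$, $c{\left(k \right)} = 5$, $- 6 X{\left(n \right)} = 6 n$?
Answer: $\frac{2032072589}{1750279} \approx 1161.0$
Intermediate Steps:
$X{\left(n \right)} = - n$ ($X{\left(n \right)} = - \frac{6 n}{6} = - n$)
$j = - \frac{1330}{1750279}$ ($j = \frac{1}{-1316 + \frac{1}{1330}} = \frac{1}{- \frac{1750279}{1330}} = - \frac{1330}{1750279} \approx -0.00075988$)
$J{\left(u,M \right)} = -36$ ($J{\left(u,M \right)} = - 4 \left(-1 - 2\right)^{2} = - 4 \left(-3\right)^{2} = \left(-4\right) 9 = -36$)
$\left(1197 + J{\left(c{\left(-4 \right)},X{\left(-1 \right)} \right)}\right) + j = \left(1197 - 36\right) - \frac{1330}{1750279} = 1161 - \frac{1330}{1750279} = \frac{2032072589}{1750279}$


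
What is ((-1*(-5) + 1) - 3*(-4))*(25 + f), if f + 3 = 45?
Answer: 1206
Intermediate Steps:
f = 42 (f = -3 + 45 = 42)
((-1*(-5) + 1) - 3*(-4))*(25 + f) = ((-1*(-5) + 1) - 3*(-4))*(25 + 42) = ((5 + 1) + 12)*67 = (6 + 12)*67 = 18*67 = 1206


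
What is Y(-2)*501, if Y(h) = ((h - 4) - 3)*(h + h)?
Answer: 18036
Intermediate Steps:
Y(h) = 2*h*(-7 + h) (Y(h) = ((-4 + h) - 3)*(2*h) = (-7 + h)*(2*h) = 2*h*(-7 + h))
Y(-2)*501 = (2*(-2)*(-7 - 2))*501 = (2*(-2)*(-9))*501 = 36*501 = 18036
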